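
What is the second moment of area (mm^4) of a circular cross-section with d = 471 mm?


r = d / 2 = 471 / 2 = 235.5 mm
I = pi * r^4 / 4 = pi * 235.5^4 / 4
= 2415758560.74 mm^4

2415758560.74 mm^4


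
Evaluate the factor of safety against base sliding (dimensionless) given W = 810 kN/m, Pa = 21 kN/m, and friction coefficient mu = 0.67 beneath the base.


Resisting force = mu * W = 0.67 * 810 = 542.7 kN/m
FOS = Resisting / Driving = 542.7 / 21
= 25.8429 (dimensionless)

25.8429 (dimensionless)


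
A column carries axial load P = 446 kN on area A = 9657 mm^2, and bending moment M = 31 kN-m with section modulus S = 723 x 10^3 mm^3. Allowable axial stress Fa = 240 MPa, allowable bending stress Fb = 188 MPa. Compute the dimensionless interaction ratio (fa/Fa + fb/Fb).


f_a = P / A = 446000.0 / 9657 = 46.1841 MPa
f_b = M / S = 31000000.0 / 723000.0 = 42.8769 MPa
Ratio = f_a / Fa + f_b / Fb
= 46.1841 / 240 + 42.8769 / 188
= 0.4205 (dimensionless)

0.4205 (dimensionless)


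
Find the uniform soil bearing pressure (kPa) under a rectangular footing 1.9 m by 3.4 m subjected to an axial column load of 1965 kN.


A = 1.9 * 3.4 = 6.46 m^2
q = P / A = 1965 / 6.46
= 304.1796 kPa

304.1796 kPa


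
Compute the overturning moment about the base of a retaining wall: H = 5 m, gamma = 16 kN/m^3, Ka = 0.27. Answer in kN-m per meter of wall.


Pa = 0.5 * Ka * gamma * H^2
= 0.5 * 0.27 * 16 * 5^2
= 54.0 kN/m
Arm = H / 3 = 5 / 3 = 1.6667 m
Mo = Pa * arm = Pa * H / 3 = 54.0 * 5 / 3 = 90.0 kN-m/m

90.0 kN-m/m


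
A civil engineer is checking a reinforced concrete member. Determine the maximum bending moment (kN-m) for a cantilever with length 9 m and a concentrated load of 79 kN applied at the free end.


For a cantilever with a point load at the free end:
M_max = P * L = 79 * 9 = 711 kN-m

711 kN-m


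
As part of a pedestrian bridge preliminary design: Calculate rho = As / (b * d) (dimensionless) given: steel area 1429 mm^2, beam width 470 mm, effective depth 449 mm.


rho = As / (b * d)
= 1429 / (470 * 449)
= 1429 / 211030
= 0.006772 (dimensionless)

0.006772 (dimensionless)


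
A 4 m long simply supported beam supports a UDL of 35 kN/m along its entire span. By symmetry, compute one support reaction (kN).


Total load = w * L = 35 * 4 = 140 kN
By symmetry, each reaction R = total / 2 = 140 / 2 = 70.0 kN

70.0 kN


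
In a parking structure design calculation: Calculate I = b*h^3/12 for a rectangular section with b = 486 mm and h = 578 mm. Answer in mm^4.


I = b * h^3 / 12
= 486 * 578^3 / 12
= 486 * 193100552 / 12
= 7820572356.0 mm^4

7820572356.0 mm^4


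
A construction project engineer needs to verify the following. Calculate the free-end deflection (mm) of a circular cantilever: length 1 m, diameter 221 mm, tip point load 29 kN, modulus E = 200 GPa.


I = pi * d^4 / 64 = pi * 221^4 / 64 = 117095173.24 mm^4
L = 1000.0 mm, P = 29000.0 N, E = 200000.0 MPa
delta = P * L^3 / (3 * E * I)
= 29000.0 * 1000.0^3 / (3 * 200000.0 * 117095173.24)
= 0.4128 mm

0.4128 mm


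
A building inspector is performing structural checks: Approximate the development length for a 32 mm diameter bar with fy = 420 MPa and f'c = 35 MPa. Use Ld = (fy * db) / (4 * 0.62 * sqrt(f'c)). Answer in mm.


Ld = (fy * db) / (4 * 0.62 * sqrt(f'c))
= (420 * 32) / (4 * 0.62 * sqrt(35))
= 13440 / 14.6719
= 916.04 mm

916.04 mm


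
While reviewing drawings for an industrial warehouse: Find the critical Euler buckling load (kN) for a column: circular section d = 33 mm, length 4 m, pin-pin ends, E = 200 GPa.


I = pi * d^4 / 64 = 58213.76 mm^4
L = 4000.0 mm
P_cr = pi^2 * E * I / L^2
= 9.8696 * 200000.0 * 58213.76 / 4000.0^2
= 7181.83 N = 7.1818 kN

7.1818 kN


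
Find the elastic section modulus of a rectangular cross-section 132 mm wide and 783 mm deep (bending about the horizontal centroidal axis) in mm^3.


S = b * h^2 / 6
= 132 * 783^2 / 6
= 132 * 613089 / 6
= 13487958.0 mm^3

13487958.0 mm^3


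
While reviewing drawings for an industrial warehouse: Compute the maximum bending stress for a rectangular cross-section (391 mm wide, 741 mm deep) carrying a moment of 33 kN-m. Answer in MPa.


I = b * h^3 / 12 = 391 * 741^3 / 12 = 13257148934.25 mm^4
y = h / 2 = 741 / 2 = 370.5 mm
M = 33 kN-m = 33000000.0 N-mm
sigma = M * y / I = 33000000.0 * 370.5 / 13257148934.25
= 0.92 MPa

0.92 MPa


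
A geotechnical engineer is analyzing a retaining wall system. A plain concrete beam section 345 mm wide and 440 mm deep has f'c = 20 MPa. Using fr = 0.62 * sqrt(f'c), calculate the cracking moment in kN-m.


fr = 0.62 * sqrt(20) = 0.62 * 4.4721 = 2.7727 MPa
I = 345 * 440^3 / 12 = 2449040000.0 mm^4
y_t = 220.0 mm
M_cr = fr * I / y_t = 2.7727 * 2449040000.0 / 220.0 N-mm
= 30.866 kN-m

30.866 kN-m


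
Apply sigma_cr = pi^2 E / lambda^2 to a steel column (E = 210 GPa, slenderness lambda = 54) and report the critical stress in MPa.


sigma_cr = pi^2 * E / lambda^2
= 9.8696 * 210000.0 / 54^2
= 9.8696 * 210000.0 / 2916
= 710.774 MPa

710.774 MPa


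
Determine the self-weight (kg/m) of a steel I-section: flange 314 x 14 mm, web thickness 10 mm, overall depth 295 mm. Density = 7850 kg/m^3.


A_flanges = 2 * 314 * 14 = 8792 mm^2
A_web = (295 - 2 * 14) * 10 = 2670 mm^2
A_total = 8792 + 2670 = 11462 mm^2 = 0.011462 m^2
Weight = rho * A = 7850 * 0.011462 = 89.9767 kg/m

89.9767 kg/m


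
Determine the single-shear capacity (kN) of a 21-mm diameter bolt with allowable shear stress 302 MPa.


A = pi * d^2 / 4 = pi * 21^2 / 4 = 346.3606 mm^2
V = f_v * A / 1000 = 302 * 346.3606 / 1000
= 104.6009 kN

104.6009 kN


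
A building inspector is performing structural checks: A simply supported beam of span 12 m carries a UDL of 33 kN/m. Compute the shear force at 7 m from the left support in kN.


R_A = w * L / 2 = 33 * 12 / 2 = 198.0 kN
V(x) = R_A - w * x = 198.0 - 33 * 7
= -33.0 kN

-33.0 kN


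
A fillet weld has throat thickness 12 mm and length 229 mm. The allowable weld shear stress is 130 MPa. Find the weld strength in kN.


Strength = throat * length * allowable stress
= 12 * 229 * 130 N
= 357240 N
= 357.24 kN

357.24 kN


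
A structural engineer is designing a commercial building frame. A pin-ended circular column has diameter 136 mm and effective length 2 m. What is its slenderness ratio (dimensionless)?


Radius of gyration r = d / 4 = 136 / 4 = 34.0 mm
L_eff = 2000.0 mm
Slenderness ratio = L / r = 2000.0 / 34.0 = 58.82 (dimensionless)

58.82 (dimensionless)


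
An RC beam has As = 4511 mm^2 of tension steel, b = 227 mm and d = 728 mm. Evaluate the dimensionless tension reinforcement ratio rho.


rho = As / (b * d)
= 4511 / (227 * 728)
= 4511 / 165256
= 0.027297 (dimensionless)

0.027297 (dimensionless)


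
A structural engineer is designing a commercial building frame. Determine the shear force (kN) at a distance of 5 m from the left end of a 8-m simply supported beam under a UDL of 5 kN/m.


R_A = w * L / 2 = 5 * 8 / 2 = 20.0 kN
V(x) = R_A - w * x = 20.0 - 5 * 5
= -5.0 kN

-5.0 kN


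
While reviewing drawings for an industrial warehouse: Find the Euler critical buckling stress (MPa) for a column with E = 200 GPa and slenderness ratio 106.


sigma_cr = pi^2 * E / lambda^2
= 9.8696 * 200000.0 / 106^2
= 9.8696 * 200000.0 / 11236
= 175.6783 MPa

175.6783 MPa


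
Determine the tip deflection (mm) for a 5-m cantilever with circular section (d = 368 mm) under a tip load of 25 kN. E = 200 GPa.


I = pi * d^4 / 64 = pi * 368^4 / 64 = 900245944.09 mm^4
L = 5000.0 mm, P = 25000.0 N, E = 200000.0 MPa
delta = P * L^3 / (3 * E * I)
= 25000.0 * 5000.0^3 / (3 * 200000.0 * 900245944.09)
= 5.7855 mm

5.7855 mm


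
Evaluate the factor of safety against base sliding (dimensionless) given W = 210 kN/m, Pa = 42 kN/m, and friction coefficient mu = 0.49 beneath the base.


Resisting force = mu * W = 0.49 * 210 = 102.9 kN/m
FOS = Resisting / Driving = 102.9 / 42
= 2.45 (dimensionless)

2.45 (dimensionless)


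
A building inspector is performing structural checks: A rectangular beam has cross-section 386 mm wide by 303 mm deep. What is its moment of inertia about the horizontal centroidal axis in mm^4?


I = b * h^3 / 12
= 386 * 303^3 / 12
= 386 * 27818127 / 12
= 894816418.5 mm^4

894816418.5 mm^4


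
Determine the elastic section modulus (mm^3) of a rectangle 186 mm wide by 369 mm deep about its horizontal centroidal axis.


S = b * h^2 / 6
= 186 * 369^2 / 6
= 186 * 136161 / 6
= 4220991.0 mm^3

4220991.0 mm^3


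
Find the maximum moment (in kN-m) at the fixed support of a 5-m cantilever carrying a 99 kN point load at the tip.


For a cantilever with a point load at the free end:
M_max = P * L = 99 * 5 = 495 kN-m

495 kN-m


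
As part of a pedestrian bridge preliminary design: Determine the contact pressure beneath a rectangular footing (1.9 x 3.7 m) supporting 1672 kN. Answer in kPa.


A = 1.9 * 3.7 = 7.03 m^2
q = P / A = 1672 / 7.03
= 237.8378 kPa

237.8378 kPa


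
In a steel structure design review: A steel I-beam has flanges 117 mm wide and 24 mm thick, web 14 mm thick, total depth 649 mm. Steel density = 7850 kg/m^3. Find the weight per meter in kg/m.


A_flanges = 2 * 117 * 24 = 5616 mm^2
A_web = (649 - 2 * 24) * 14 = 8414 mm^2
A_total = 5616 + 8414 = 14030 mm^2 = 0.014030 m^2
Weight = rho * A = 7850 * 0.014030 = 110.1355 kg/m

110.1355 kg/m


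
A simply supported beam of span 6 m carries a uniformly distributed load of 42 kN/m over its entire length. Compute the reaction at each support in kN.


Total load = w * L = 42 * 6 = 252 kN
By symmetry, each reaction R = total / 2 = 252 / 2 = 126.0 kN

126.0 kN


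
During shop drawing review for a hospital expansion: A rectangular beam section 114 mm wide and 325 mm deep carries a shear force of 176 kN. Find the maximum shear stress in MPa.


A = b * h = 114 * 325 = 37050 mm^2
V = 176 kN = 176000.0 N
tau_max = 1.5 * V / A = 1.5 * 176000.0 / 37050
= 7.1255 MPa

7.1255 MPa


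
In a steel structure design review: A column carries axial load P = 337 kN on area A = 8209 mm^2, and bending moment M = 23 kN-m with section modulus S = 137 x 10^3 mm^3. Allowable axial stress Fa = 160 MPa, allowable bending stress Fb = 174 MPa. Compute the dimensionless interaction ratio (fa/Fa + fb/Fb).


f_a = P / A = 337000.0 / 8209 = 41.0525 MPa
f_b = M / S = 23000000.0 / 137000.0 = 167.8832 MPa
Ratio = f_a / Fa + f_b / Fb
= 41.0525 / 160 + 167.8832 / 174
= 1.2214 (dimensionless)

1.2214 (dimensionless)


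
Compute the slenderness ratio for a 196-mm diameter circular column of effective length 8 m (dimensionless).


Radius of gyration r = d / 4 = 196 / 4 = 49.0 mm
L_eff = 8000.0 mm
Slenderness ratio = L / r = 8000.0 / 49.0 = 163.27 (dimensionless)

163.27 (dimensionless)


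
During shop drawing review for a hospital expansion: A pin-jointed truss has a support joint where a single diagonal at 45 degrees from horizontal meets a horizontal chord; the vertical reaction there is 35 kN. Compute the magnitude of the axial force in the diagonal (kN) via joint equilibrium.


At the joint, only the diagonal has a vertical component, so vertical equilibrium gives:
F * sin(45) = 35
F = 35 / sin(45)
= 35 / 0.707107
= 49.5 kN

49.5 kN


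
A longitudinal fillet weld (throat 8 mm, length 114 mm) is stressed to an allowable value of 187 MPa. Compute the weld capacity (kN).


Strength = throat * length * allowable stress
= 8 * 114 * 187 N
= 170544 N
= 170.54 kN

170.54 kN


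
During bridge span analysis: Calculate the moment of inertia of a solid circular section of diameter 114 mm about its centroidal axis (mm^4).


r = d / 2 = 114 / 2 = 57.0 mm
I = pi * r^4 / 4 = pi * 57.0^4 / 4
= 8290663.8 mm^4

8290663.8 mm^4


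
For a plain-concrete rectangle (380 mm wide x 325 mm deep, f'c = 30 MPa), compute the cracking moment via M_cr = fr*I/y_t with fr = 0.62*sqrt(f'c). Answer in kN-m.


fr = 0.62 * sqrt(30) = 0.62 * 5.4772 = 3.3959 MPa
I = 380 * 325^3 / 12 = 1087057291.67 mm^4
y_t = 162.5 mm
M_cr = fr * I / y_t = 3.3959 * 1087057291.67 / 162.5 N-mm
= 22.717 kN-m

22.717 kN-m


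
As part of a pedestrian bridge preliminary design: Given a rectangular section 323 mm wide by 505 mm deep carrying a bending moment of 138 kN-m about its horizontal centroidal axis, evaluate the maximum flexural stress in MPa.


I = b * h^3 / 12 = 323 * 505^3 / 12 = 3466533572.92 mm^4
y = h / 2 = 505 / 2 = 252.5 mm
M = 138 kN-m = 138000000.0 N-mm
sigma = M * y / I = 138000000.0 * 252.5 / 3466533572.92
= 10.05 MPa

10.05 MPa


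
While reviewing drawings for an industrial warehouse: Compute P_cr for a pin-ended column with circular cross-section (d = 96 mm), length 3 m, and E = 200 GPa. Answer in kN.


I = pi * d^4 / 64 = 4169220.18 mm^4
L = 3000.0 mm
P_cr = pi^2 * E * I / L^2
= 9.8696 * 200000.0 * 4169220.18 / 3000.0^2
= 914412.31 N = 914.4123 kN

914.4123 kN


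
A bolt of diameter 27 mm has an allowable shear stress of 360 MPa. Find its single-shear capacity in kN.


A = pi * d^2 / 4 = pi * 27^2 / 4 = 572.5553 mm^2
V = f_v * A / 1000 = 360 * 572.5553 / 1000
= 206.1199 kN

206.1199 kN


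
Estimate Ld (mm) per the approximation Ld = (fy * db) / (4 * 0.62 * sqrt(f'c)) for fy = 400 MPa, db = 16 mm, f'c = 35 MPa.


Ld = (fy * db) / (4 * 0.62 * sqrt(f'c))
= (400 * 16) / (4 * 0.62 * sqrt(35))
= 6400 / 14.6719
= 436.21 mm

436.21 mm


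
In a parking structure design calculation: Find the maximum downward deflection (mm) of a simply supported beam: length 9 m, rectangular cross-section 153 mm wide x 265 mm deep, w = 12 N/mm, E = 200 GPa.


I = 153 * 265^3 / 12 = 237272718.75 mm^4
L = 9000.0 mm, w = 12 N/mm, E = 200000.0 MPa
delta = 5 * w * L^4 / (384 * E * I)
= 5 * 12 * 9000.0^4 / (384 * 200000.0 * 237272718.75)
= 21.6029 mm

21.6029 mm


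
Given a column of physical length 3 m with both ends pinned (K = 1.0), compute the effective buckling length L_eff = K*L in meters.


L_eff = K * L
= 1.0 * 3
= 3.0 m

3.0 m


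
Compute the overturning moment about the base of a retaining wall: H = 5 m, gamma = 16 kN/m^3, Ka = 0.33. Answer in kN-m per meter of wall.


Pa = 0.5 * Ka * gamma * H^2
= 0.5 * 0.33 * 16 * 5^2
= 66.0 kN/m
Arm = H / 3 = 5 / 3 = 1.6667 m
Mo = Pa * arm = Pa * H / 3 = 66.0 * 5 / 3 = 110.0 kN-m/m

110.0 kN-m/m


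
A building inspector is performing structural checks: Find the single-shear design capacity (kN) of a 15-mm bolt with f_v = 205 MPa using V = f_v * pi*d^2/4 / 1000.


A = pi * d^2 / 4 = pi * 15^2 / 4 = 176.7146 mm^2
V = f_v * A / 1000 = 205 * 176.7146 / 1000
= 36.2265 kN

36.2265 kN


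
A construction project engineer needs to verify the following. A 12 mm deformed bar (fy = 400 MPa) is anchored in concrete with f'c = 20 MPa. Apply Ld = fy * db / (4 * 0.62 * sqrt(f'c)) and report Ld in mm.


Ld = (fy * db) / (4 * 0.62 * sqrt(f'c))
= (400 * 12) / (4 * 0.62 * sqrt(20))
= 4800 / 11.0909
= 432.79 mm

432.79 mm


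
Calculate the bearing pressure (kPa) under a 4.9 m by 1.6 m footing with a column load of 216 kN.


A = 4.9 * 1.6 = 7.84 m^2
q = P / A = 216 / 7.84
= 27.551 kPa

27.551 kPa


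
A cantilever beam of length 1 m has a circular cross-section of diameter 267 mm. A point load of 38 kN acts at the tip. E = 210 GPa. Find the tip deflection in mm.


I = pi * d^4 / 64 = pi * 267^4 / 64 = 249468056.8 mm^4
L = 1000.0 mm, P = 38000.0 N, E = 210000.0 MPa
delta = P * L^3 / (3 * E * I)
= 38000.0 * 1000.0^3 / (3 * 210000.0 * 249468056.8)
= 0.2418 mm

0.2418 mm


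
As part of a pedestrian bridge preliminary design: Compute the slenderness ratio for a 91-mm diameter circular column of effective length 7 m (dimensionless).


Radius of gyration r = d / 4 = 91 / 4 = 22.75 mm
L_eff = 7000.0 mm
Slenderness ratio = L / r = 7000.0 / 22.75 = 307.69 (dimensionless)

307.69 (dimensionless)


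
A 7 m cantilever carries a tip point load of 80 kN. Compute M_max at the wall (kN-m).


For a cantilever with a point load at the free end:
M_max = P * L = 80 * 7 = 560 kN-m

560 kN-m


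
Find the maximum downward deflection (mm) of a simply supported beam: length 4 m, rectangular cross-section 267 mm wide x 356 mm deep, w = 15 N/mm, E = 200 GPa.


I = 267 * 356^3 / 12 = 1003875856.0 mm^4
L = 4000.0 mm, w = 15 N/mm, E = 200000.0 MPa
delta = 5 * w * L^4 / (384 * E * I)
= 5 * 15 * 4000.0^4 / (384 * 200000.0 * 1003875856.0)
= 0.249 mm

0.249 mm


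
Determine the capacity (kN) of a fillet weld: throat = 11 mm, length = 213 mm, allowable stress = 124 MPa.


Strength = throat * length * allowable stress
= 11 * 213 * 124 N
= 290532 N
= 290.53 kN

290.53 kN


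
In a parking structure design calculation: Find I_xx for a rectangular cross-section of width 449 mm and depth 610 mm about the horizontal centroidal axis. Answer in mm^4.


I = b * h^3 / 12
= 449 * 610^3 / 12
= 449 * 226981000 / 12
= 8492872416.67 mm^4

8492872416.67 mm^4


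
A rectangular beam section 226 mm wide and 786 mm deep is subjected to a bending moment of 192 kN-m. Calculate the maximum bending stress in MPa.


I = b * h^3 / 12 = 226 * 786^3 / 12 = 9145234188.0 mm^4
y = h / 2 = 786 / 2 = 393.0 mm
M = 192 kN-m = 192000000.0 N-mm
sigma = M * y / I = 192000000.0 * 393.0 / 9145234188.0
= 8.25 MPa

8.25 MPa


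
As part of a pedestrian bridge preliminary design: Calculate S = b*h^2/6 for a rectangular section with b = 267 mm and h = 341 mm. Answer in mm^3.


S = b * h^2 / 6
= 267 * 341^2 / 6
= 267 * 116281 / 6
= 5174504.5 mm^3

5174504.5 mm^3


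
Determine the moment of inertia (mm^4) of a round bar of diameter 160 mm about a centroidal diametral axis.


r = d / 2 = 160 / 2 = 80.0 mm
I = pi * r^4 / 4 = pi * 80.0^4 / 4
= 32169908.77 mm^4

32169908.77 mm^4


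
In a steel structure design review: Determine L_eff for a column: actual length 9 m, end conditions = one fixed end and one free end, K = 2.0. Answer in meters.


L_eff = K * L
= 2.0 * 9
= 18.0 m

18.0 m


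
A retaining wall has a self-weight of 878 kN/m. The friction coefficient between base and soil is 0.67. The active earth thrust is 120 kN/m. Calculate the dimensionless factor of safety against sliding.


Resisting force = mu * W = 0.67 * 878 = 588.26 kN/m
FOS = Resisting / Driving = 588.26 / 120
= 4.9022 (dimensionless)

4.9022 (dimensionless)


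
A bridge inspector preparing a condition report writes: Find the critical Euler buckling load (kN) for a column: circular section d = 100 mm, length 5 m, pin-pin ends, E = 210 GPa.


I = pi * d^4 / 64 = 4908738.52 mm^4
L = 5000.0 mm
P_cr = pi^2 * E * I / L^2
= 9.8696 * 210000.0 * 4908738.52 / 5000.0^2
= 406957.38 N = 406.9574 kN

406.9574 kN


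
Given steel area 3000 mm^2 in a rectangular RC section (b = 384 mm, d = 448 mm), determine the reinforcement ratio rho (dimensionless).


rho = As / (b * d)
= 3000 / (384 * 448)
= 3000 / 172032
= 0.017439 (dimensionless)

0.017439 (dimensionless)


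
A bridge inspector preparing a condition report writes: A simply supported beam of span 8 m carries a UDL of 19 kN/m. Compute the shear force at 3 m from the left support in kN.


R_A = w * L / 2 = 19 * 8 / 2 = 76.0 kN
V(x) = R_A - w * x = 76.0 - 19 * 3
= 19.0 kN

19.0 kN


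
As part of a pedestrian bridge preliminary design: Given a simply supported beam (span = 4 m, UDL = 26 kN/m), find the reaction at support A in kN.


Total load = w * L = 26 * 4 = 104 kN
By symmetry, each reaction R = total / 2 = 104 / 2 = 52.0 kN

52.0 kN


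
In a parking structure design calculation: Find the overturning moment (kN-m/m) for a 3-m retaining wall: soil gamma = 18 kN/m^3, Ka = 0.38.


Pa = 0.5 * Ka * gamma * H^2
= 0.5 * 0.38 * 18 * 3^2
= 30.78 kN/m
Arm = H / 3 = 3 / 3 = 1.0 m
Mo = Pa * arm = Pa * H / 3 = 30.78 * 3 / 3 = 30.78 kN-m/m

30.78 kN-m/m


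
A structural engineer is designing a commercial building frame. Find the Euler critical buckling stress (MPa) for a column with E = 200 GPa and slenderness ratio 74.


sigma_cr = pi^2 * E / lambda^2
= 9.8696 * 200000.0 / 74^2
= 9.8696 * 200000.0 / 5476
= 360.4677 MPa

360.4677 MPa


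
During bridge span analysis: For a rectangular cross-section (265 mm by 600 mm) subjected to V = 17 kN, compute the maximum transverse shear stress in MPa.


A = b * h = 265 * 600 = 159000 mm^2
V = 17 kN = 17000.0 N
tau_max = 1.5 * V / A = 1.5 * 17000.0 / 159000
= 0.1604 MPa

0.1604 MPa


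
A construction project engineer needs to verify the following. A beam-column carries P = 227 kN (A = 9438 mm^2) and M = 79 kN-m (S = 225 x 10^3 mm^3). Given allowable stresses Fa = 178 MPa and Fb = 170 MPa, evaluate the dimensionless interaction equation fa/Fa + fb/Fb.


f_a = P / A = 227000.0 / 9438 = 24.0517 MPa
f_b = M / S = 79000000.0 / 225000.0 = 351.1111 MPa
Ratio = f_a / Fa + f_b / Fb
= 24.0517 / 178 + 351.1111 / 170
= 2.2005 (dimensionless)

2.2005 (dimensionless)


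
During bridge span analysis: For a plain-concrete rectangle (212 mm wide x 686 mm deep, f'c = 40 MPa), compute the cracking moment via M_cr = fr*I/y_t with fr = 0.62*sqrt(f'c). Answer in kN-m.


fr = 0.62 * sqrt(40) = 0.62 * 6.3246 = 3.9212 MPa
I = 212 * 686^3 / 12 = 5703309789.33 mm^4
y_t = 343.0 mm
M_cr = fr * I / y_t = 3.9212 * 5703309789.33 / 343.0 N-mm
= 65.201 kN-m

65.201 kN-m


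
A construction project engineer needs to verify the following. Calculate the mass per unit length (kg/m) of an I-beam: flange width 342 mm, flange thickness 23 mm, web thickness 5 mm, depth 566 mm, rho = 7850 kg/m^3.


A_flanges = 2 * 342 * 23 = 15732 mm^2
A_web = (566 - 2 * 23) * 5 = 2600 mm^2
A_total = 15732 + 2600 = 18332 mm^2 = 0.018332 m^2
Weight = rho * A = 7850 * 0.018332 = 143.9062 kg/m

143.9062 kg/m


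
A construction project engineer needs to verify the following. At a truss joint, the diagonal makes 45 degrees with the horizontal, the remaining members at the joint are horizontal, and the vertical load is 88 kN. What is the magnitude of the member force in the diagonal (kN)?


At the joint, only the diagonal has a vertical component, so vertical equilibrium gives:
F * sin(45) = 88
F = 88 / sin(45)
= 88 / 0.707107
= 124.45 kN

124.45 kN


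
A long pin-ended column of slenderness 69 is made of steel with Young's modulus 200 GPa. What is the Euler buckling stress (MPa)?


sigma_cr = pi^2 * E / lambda^2
= 9.8696 * 200000.0 / 69^2
= 9.8696 * 200000.0 / 4761
= 414.6022 MPa

414.6022 MPa


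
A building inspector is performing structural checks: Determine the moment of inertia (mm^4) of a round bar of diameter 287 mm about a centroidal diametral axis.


r = d / 2 = 287 / 2 = 143.5 mm
I = pi * r^4 / 4 = pi * 143.5^4 / 4
= 333040834.16 mm^4

333040834.16 mm^4


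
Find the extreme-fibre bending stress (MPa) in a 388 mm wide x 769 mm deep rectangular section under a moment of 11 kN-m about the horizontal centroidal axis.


I = b * h^3 / 12 = 388 * 769^3 / 12 = 14703797024.33 mm^4
y = h / 2 = 769 / 2 = 384.5 mm
M = 11 kN-m = 11000000.0 N-mm
sigma = M * y / I = 11000000.0 * 384.5 / 14703797024.33
= 0.29 MPa

0.29 MPa


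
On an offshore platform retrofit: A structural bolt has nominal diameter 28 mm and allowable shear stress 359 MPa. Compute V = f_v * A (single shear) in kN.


A = pi * d^2 / 4 = pi * 28^2 / 4 = 615.7522 mm^2
V = f_v * A / 1000 = 359 * 615.7522 / 1000
= 221.055 kN

221.055 kN


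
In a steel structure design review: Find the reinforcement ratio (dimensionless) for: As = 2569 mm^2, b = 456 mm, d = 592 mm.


rho = As / (b * d)
= 2569 / (456 * 592)
= 2569 / 269952
= 0.009517 (dimensionless)

0.009517 (dimensionless)


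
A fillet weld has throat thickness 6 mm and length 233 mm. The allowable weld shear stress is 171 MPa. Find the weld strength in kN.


Strength = throat * length * allowable stress
= 6 * 233 * 171 N
= 239058 N
= 239.06 kN

239.06 kN


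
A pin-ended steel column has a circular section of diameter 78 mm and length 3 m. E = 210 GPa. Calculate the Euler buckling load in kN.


I = pi * d^4 / 64 = 1816972.31 mm^4
L = 3000.0 mm
P_cr = pi^2 * E * I / L^2
= 9.8696 * 210000.0 * 1816972.31 / 3000.0^2
= 418431.95 N = 418.432 kN

418.432 kN


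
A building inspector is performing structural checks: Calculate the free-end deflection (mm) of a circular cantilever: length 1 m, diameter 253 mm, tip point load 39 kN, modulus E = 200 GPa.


I = pi * d^4 / 64 = pi * 253^4 / 64 = 201118482.47 mm^4
L = 1000.0 mm, P = 39000.0 N, E = 200000.0 MPa
delta = P * L^3 / (3 * E * I)
= 39000.0 * 1000.0^3 / (3 * 200000.0 * 201118482.47)
= 0.3232 mm

0.3232 mm


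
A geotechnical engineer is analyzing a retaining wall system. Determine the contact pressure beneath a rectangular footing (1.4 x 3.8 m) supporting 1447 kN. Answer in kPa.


A = 1.4 * 3.8 = 5.32 m^2
q = P / A = 1447 / 5.32
= 271.9925 kPa

271.9925 kPa


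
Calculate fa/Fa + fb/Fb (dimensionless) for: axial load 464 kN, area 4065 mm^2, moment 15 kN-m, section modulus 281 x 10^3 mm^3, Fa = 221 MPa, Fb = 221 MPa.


f_a = P / A = 464000.0 / 4065 = 114.1451 MPa
f_b = M / S = 15000000.0 / 281000.0 = 53.3808 MPa
Ratio = f_a / Fa + f_b / Fb
= 114.1451 / 221 + 53.3808 / 221
= 0.758 (dimensionless)

0.758 (dimensionless)


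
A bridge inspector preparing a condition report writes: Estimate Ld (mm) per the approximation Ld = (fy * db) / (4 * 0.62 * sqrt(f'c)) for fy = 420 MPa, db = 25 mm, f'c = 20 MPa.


Ld = (fy * db) / (4 * 0.62 * sqrt(f'c))
= (420 * 25) / (4 * 0.62 * sqrt(20))
= 10500 / 11.0909
= 946.72 mm

946.72 mm


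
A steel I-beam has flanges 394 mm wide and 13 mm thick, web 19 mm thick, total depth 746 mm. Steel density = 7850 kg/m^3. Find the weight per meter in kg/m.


A_flanges = 2 * 394 * 13 = 10244 mm^2
A_web = (746 - 2 * 13) * 19 = 13680 mm^2
A_total = 10244 + 13680 = 23924 mm^2 = 0.023924 m^2
Weight = rho * A = 7850 * 0.023924 = 187.8034 kg/m

187.8034 kg/m


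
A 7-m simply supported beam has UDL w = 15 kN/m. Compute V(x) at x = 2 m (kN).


R_A = w * L / 2 = 15 * 7 / 2 = 52.5 kN
V(x) = R_A - w * x = 52.5 - 15 * 2
= 22.5 kN

22.5 kN


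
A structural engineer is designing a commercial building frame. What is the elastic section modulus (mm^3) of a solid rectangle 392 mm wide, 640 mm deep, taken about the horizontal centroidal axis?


S = b * h^2 / 6
= 392 * 640^2 / 6
= 392 * 409600 / 6
= 26760533.33 mm^3

26760533.33 mm^3


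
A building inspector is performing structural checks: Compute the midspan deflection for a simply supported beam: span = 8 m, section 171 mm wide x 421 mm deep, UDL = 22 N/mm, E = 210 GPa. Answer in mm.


I = 171 * 421^3 / 12 = 1063313069.25 mm^4
L = 8000.0 mm, w = 22 N/mm, E = 210000.0 MPa
delta = 5 * w * L^4 / (384 * E * I)
= 5 * 22 * 8000.0^4 / (384 * 210000.0 * 1063313069.25)
= 5.2546 mm

5.2546 mm


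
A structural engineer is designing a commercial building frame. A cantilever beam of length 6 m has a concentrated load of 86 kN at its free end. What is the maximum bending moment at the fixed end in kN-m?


For a cantilever with a point load at the free end:
M_max = P * L = 86 * 6 = 516 kN-m

516 kN-m


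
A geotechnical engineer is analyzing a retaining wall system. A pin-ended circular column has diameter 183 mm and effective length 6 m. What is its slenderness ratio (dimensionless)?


Radius of gyration r = d / 4 = 183 / 4 = 45.75 mm
L_eff = 6000.0 mm
Slenderness ratio = L / r = 6000.0 / 45.75 = 131.15 (dimensionless)

131.15 (dimensionless)


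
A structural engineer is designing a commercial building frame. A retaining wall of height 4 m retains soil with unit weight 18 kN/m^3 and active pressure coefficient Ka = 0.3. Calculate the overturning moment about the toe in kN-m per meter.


Pa = 0.5 * Ka * gamma * H^2
= 0.5 * 0.3 * 18 * 4^2
= 43.2 kN/m
Arm = H / 3 = 4 / 3 = 1.3333 m
Mo = Pa * arm = Pa * H / 3 = 43.2 * 4 / 3 = 57.6 kN-m/m

57.6 kN-m/m


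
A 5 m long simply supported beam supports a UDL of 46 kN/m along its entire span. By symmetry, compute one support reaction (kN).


Total load = w * L = 46 * 5 = 230 kN
By symmetry, each reaction R = total / 2 = 230 / 2 = 115.0 kN

115.0 kN


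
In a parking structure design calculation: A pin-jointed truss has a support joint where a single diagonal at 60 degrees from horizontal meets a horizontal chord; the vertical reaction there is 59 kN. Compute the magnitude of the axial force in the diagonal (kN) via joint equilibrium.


At the joint, only the diagonal has a vertical component, so vertical equilibrium gives:
F * sin(60) = 59
F = 59 / sin(60)
= 59 / 0.866025
= 68.13 kN

68.13 kN


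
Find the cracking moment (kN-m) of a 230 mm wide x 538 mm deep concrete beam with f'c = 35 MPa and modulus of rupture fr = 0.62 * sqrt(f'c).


fr = 0.62 * sqrt(35) = 0.62 * 5.9161 = 3.668 MPa
I = 230 * 538^3 / 12 = 2984650046.67 mm^4
y_t = 269.0 mm
M_cr = fr * I / y_t = 3.668 * 2984650046.67 / 269.0 N-mm
= 40.6974 kN-m

40.6974 kN-m


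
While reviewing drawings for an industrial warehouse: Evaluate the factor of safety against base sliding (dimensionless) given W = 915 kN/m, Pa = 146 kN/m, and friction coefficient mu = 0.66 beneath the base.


Resisting force = mu * W = 0.66 * 915 = 603.9 kN/m
FOS = Resisting / Driving = 603.9 / 146
= 4.1363 (dimensionless)

4.1363 (dimensionless)


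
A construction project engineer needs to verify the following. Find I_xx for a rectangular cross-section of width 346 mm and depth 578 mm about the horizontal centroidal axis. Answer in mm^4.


I = b * h^3 / 12
= 346 * 578^3 / 12
= 346 * 193100552 / 12
= 5567732582.67 mm^4

5567732582.67 mm^4


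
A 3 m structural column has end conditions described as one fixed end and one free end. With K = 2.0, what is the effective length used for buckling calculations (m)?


L_eff = K * L
= 2.0 * 3
= 6.0 m

6.0 m


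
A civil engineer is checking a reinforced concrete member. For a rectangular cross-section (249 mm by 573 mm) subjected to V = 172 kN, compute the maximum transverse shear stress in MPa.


A = b * h = 249 * 573 = 142677 mm^2
V = 172 kN = 172000.0 N
tau_max = 1.5 * V / A = 1.5 * 172000.0 / 142677
= 1.8083 MPa

1.8083 MPa


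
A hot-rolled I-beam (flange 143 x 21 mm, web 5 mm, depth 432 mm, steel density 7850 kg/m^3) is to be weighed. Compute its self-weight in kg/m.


A_flanges = 2 * 143 * 21 = 6006 mm^2
A_web = (432 - 2 * 21) * 5 = 1950 mm^2
A_total = 6006 + 1950 = 7956 mm^2 = 0.007956 m^2
Weight = rho * A = 7850 * 0.007956 = 62.4546 kg/m

62.4546 kg/m


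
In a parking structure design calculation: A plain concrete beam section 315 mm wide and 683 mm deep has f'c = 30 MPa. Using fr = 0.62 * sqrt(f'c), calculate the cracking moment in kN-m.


fr = 0.62 * sqrt(30) = 0.62 * 5.4772 = 3.3959 MPa
I = 315 * 683^3 / 12 = 8363564658.75 mm^4
y_t = 341.5 mm
M_cr = fr * I / y_t = 3.3959 * 8363564658.75 / 341.5 N-mm
= 83.1674 kN-m

83.1674 kN-m


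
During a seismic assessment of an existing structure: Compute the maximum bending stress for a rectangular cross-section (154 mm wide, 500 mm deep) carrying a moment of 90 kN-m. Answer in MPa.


I = b * h^3 / 12 = 154 * 500^3 / 12 = 1604166666.67 mm^4
y = h / 2 = 500 / 2 = 250.0 mm
M = 90 kN-m = 90000000.0 N-mm
sigma = M * y / I = 90000000.0 * 250.0 / 1604166666.67
= 14.03 MPa

14.03 MPa


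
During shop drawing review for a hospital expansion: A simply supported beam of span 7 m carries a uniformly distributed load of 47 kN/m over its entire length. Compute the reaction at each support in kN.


Total load = w * L = 47 * 7 = 329 kN
By symmetry, each reaction R = total / 2 = 329 / 2 = 164.5 kN

164.5 kN


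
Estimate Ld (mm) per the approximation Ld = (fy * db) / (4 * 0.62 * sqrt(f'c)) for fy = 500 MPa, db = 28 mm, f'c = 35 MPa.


Ld = (fy * db) / (4 * 0.62 * sqrt(f'c))
= (500 * 28) / (4 * 0.62 * sqrt(35))
= 14000 / 14.6719
= 954.21 mm

954.21 mm


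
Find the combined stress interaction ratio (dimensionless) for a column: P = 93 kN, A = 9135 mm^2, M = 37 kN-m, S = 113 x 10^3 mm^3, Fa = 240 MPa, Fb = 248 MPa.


f_a = P / A = 93000.0 / 9135 = 10.1806 MPa
f_b = M / S = 37000000.0 / 113000.0 = 327.4336 MPa
Ratio = f_a / Fa + f_b / Fb
= 10.1806 / 240 + 327.4336 / 248
= 1.3627 (dimensionless)

1.3627 (dimensionless)


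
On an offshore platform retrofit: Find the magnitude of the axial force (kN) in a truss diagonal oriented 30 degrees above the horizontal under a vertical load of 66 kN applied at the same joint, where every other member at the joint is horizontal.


At the joint, only the diagonal has a vertical component, so vertical equilibrium gives:
F * sin(30) = 66
F = 66 / sin(30)
= 66 / 0.5
= 132.0 kN

132.0 kN


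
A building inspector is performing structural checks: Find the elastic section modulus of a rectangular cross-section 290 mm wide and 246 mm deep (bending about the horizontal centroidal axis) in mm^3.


S = b * h^2 / 6
= 290 * 246^2 / 6
= 290 * 60516 / 6
= 2924940.0 mm^3

2924940.0 mm^3


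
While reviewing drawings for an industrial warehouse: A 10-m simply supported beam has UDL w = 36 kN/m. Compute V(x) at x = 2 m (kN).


R_A = w * L / 2 = 36 * 10 / 2 = 180.0 kN
V(x) = R_A - w * x = 180.0 - 36 * 2
= 108.0 kN

108.0 kN


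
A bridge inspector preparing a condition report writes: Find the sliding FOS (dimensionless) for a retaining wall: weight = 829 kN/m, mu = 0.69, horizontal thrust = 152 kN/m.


Resisting force = mu * W = 0.69 * 829 = 572.01 kN/m
FOS = Resisting / Driving = 572.01 / 152
= 3.7632 (dimensionless)

3.7632 (dimensionless)


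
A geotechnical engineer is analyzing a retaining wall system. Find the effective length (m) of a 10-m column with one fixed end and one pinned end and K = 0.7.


L_eff = K * L
= 0.7 * 10
= 7.0 m

7.0 m


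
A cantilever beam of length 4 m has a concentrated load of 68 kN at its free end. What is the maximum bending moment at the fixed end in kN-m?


For a cantilever with a point load at the free end:
M_max = P * L = 68 * 4 = 272 kN-m

272 kN-m


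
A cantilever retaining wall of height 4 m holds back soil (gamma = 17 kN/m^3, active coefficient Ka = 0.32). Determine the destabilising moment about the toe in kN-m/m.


Pa = 0.5 * Ka * gamma * H^2
= 0.5 * 0.32 * 17 * 4^2
= 43.52 kN/m
Arm = H / 3 = 4 / 3 = 1.3333 m
Mo = Pa * arm = Pa * H / 3 = 43.52 * 4 / 3 = 58.0267 kN-m/m

58.0267 kN-m/m


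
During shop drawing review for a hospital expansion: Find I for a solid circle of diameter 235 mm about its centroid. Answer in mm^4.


r = d / 2 = 235 / 2 = 117.5 mm
I = pi * r^4 / 4 = pi * 117.5^4 / 4
= 149706738.1 mm^4

149706738.1 mm^4


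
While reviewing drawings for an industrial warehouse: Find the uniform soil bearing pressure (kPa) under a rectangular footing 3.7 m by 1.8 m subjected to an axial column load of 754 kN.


A = 3.7 * 1.8 = 6.66 m^2
q = P / A = 754 / 6.66
= 113.2132 kPa

113.2132 kPa


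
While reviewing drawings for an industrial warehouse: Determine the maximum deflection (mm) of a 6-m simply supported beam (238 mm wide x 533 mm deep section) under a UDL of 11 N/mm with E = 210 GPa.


I = 238 * 533^3 / 12 = 3003152167.17 mm^4
L = 6000.0 mm, w = 11 N/mm, E = 210000.0 MPa
delta = 5 * w * L^4 / (384 * E * I)
= 5 * 11 * 6000.0^4 / (384 * 210000.0 * 3003152167.17)
= 0.2943 mm

0.2943 mm


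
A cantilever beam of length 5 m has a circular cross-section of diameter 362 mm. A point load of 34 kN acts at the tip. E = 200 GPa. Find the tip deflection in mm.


I = pi * d^4 / 64 = pi * 362^4 / 64 = 842954592.04 mm^4
L = 5000.0 mm, P = 34000.0 N, E = 200000.0 MPa
delta = P * L^3 / (3 * E * I)
= 34000.0 * 5000.0^3 / (3 * 200000.0 * 842954592.04)
= 8.403 mm

8.403 mm


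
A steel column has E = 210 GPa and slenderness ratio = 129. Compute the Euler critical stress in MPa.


sigma_cr = pi^2 * E / lambda^2
= 9.8696 * 210000.0 / 129^2
= 9.8696 * 210000.0 / 16641
= 124.5488 MPa

124.5488 MPa


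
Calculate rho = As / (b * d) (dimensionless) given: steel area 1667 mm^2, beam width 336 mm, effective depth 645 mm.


rho = As / (b * d)
= 1667 / (336 * 645)
= 1667 / 216720
= 0.007692 (dimensionless)

0.007692 (dimensionless)


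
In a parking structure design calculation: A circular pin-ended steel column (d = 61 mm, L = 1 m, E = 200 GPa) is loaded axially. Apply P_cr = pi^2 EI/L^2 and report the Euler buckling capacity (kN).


I = pi * d^4 / 64 = 679656.13 mm^4
L = 1000.0 mm
P_cr = pi^2 * E * I / L^2
= 9.8696 * 200000.0 * 679656.13 / 1000.0^2
= 1341587.43 N = 1341.5874 kN

1341.5874 kN


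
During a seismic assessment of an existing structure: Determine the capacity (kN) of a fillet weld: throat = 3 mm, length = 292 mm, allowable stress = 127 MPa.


Strength = throat * length * allowable stress
= 3 * 292 * 127 N
= 111252 N
= 111.25 kN

111.25 kN


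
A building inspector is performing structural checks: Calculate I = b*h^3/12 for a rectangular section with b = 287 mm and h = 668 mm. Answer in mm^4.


I = b * h^3 / 12
= 287 * 668^3 / 12
= 287 * 298077632 / 12
= 7129023365.33 mm^4

7129023365.33 mm^4


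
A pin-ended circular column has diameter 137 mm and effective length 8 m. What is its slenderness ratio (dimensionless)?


Radius of gyration r = d / 4 = 137 / 4 = 34.25 mm
L_eff = 8000.0 mm
Slenderness ratio = L / r = 8000.0 / 34.25 = 233.58 (dimensionless)

233.58 (dimensionless)


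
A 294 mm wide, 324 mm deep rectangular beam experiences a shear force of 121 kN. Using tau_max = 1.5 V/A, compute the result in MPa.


A = b * h = 294 * 324 = 95256 mm^2
V = 121 kN = 121000.0 N
tau_max = 1.5 * V / A = 1.5 * 121000.0 / 95256
= 1.9054 MPa

1.9054 MPa


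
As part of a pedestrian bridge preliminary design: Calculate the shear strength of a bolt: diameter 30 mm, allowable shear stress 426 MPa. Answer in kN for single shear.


A = pi * d^2 / 4 = pi * 30^2 / 4 = 706.8583 mm^2
V = f_v * A / 1000 = 426 * 706.8583 / 1000
= 301.1217 kN

301.1217 kN


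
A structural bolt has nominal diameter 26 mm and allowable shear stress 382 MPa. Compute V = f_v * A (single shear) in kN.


A = pi * d^2 / 4 = pi * 26^2 / 4 = 530.9292 mm^2
V = f_v * A / 1000 = 382 * 530.9292 / 1000
= 202.8149 kN

202.8149 kN


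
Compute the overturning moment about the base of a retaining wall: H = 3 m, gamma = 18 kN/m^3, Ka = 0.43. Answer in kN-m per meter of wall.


Pa = 0.5 * Ka * gamma * H^2
= 0.5 * 0.43 * 18 * 3^2
= 34.83 kN/m
Arm = H / 3 = 3 / 3 = 1.0 m
Mo = Pa * arm = Pa * H / 3 = 34.83 * 3 / 3 = 34.83 kN-m/m

34.83 kN-m/m


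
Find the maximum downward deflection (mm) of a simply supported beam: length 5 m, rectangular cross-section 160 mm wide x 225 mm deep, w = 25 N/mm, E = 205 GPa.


I = 160 * 225^3 / 12 = 151875000.0 mm^4
L = 5000.0 mm, w = 25 N/mm, E = 205000.0 MPa
delta = 5 * w * L^4 / (384 * E * I)
= 5 * 25 * 5000.0^4 / (384 * 205000.0 * 151875000.0)
= 6.5346 mm

6.5346 mm


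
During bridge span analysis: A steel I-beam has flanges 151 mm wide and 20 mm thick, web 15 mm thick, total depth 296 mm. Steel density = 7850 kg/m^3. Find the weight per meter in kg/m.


A_flanges = 2 * 151 * 20 = 6040 mm^2
A_web = (296 - 2 * 20) * 15 = 3840 mm^2
A_total = 6040 + 3840 = 9880 mm^2 = 0.009880 m^2
Weight = rho * A = 7850 * 0.009880 = 77.558 kg/m

77.558 kg/m


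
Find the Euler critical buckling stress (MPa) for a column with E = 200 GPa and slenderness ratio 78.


sigma_cr = pi^2 * E / lambda^2
= 9.8696 * 200000.0 / 78^2
= 9.8696 * 200000.0 / 6084
= 324.4446 MPa

324.4446 MPa


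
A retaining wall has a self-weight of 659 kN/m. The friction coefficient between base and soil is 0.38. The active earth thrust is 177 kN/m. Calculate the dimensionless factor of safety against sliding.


Resisting force = mu * W = 0.38 * 659 = 250.42 kN/m
FOS = Resisting / Driving = 250.42 / 177
= 1.4148 (dimensionless)

1.4148 (dimensionless)


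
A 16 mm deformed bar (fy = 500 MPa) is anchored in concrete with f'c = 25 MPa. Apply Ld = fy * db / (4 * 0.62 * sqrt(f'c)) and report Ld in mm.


Ld = (fy * db) / (4 * 0.62 * sqrt(f'c))
= (500 * 16) / (4 * 0.62 * sqrt(25))
= 8000 / 12.4
= 645.16 mm

645.16 mm
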